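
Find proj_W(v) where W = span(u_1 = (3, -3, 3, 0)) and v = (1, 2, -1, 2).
proj_W(v) = (-2/3, 2/3, -2/3, 0)

Set up U = [u_1 | ... | u_1] ∈ R^(4×1). The projector onto W = col(U) is P = U (U^T U)^(-1) U^T.
Compute U^T U =
  [27],
and U^T v = (-6).
Solve U^T U · c = U^T v for the coefficients: c = (-2/9). The projection is proj_W(v) = U c.
Check: (v - proj_W(v)) · u_1 = 0  (should be 0).
Result: proj_W(v) = (-2/3, 2/3, -2/3, 0).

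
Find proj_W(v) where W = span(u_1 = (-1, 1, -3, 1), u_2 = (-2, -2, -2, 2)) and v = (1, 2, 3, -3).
proj_W(v) = (9/4, 7/4, 11/4, -9/4)

Set up U = [u_1 | ... | u_2] ∈ R^(4×2). The projector onto W = col(U) is P = U (U^T U)^(-1) U^T.
Compute U^T U =
  [12, 8]
  [8, 16],
and U^T v = (-11, -18).
Solve U^T U · c = U^T v for the coefficients: c = (-1/4, -1). The projection is proj_W(v) = U c.
Check: (v - proj_W(v)) · u_1 = 0  (should be 0).
Check: (v - proj_W(v)) · u_2 = 0  (should be 0).
Result: proj_W(v) = (9/4, 7/4, 11/4, -9/4).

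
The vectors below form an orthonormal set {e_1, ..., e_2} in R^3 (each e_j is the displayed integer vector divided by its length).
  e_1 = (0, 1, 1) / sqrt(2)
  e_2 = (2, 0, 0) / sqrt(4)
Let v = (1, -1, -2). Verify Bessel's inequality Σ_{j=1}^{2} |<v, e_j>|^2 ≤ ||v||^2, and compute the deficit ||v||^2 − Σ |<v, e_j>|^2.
Σ |<v, e_j>|^2 = 11/2; ||v||^2 = 6; deficit = 1/2

Write each e_j = u_j / sqrt(<u_j, u_j>) where u_j is the displayed integer vector. Then <v, e_j> = <v, u_j> / sqrt(<u_j, u_j>), so |<v, e_j>|^2 = <v, u_j>^2 / <u_j, u_j>.
Coefficients: <v, e_1> = -3/sqrt(2), <v, e_2> = 2/sqrt(4).
Square and sum: Σ |<v, e_j>|^2 = 11/2.
Compute ||v||^2 = v·v = 6.
Deficit = 6 − 11/2 = 1/2 ≥ 0, confirming Bessel's inequality. (The deficit equals ||v − Σ <v,e_j> e_j||^2, the squared distance from v to span{e_j}.)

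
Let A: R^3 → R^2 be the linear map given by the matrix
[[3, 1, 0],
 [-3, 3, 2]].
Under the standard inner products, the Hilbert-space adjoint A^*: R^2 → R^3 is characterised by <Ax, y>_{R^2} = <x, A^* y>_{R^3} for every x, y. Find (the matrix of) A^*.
A^* = A^T =
[[3, -3],
 [1, 3],
 [0, 2]]

For real matrices with standard dot products, the defining identity <Ax, y> = <x, A^* y> gives (Ax)^T y = x^T (A^*) y, i.e. x^T A^T y = x^T (A^*) y. Since this holds for all x, y, we must have A^* = A^T. Therefore
A^* =
[[3, -3],
 [1, 3],
 [0, 2]].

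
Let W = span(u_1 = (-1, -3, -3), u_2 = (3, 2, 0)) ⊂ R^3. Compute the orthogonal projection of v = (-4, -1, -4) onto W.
proj_W(v) = (-203/83, -553/166, -363/166)

Set up U = [u_1 | ... | u_2] ∈ R^(3×2). The projector onto W = col(U) is P = U (U^T U)^(-1) U^T.
Compute U^T U =
  [19, -9]
  [-9, 13],
and U^T v = (19, -14).
Solve U^T U · c = U^T v for the coefficients: c = (121/166, -95/166). The projection is proj_W(v) = U c.
Check: (v - proj_W(v)) · u_1 = 0  (should be 0).
Check: (v - proj_W(v)) · u_2 = 0  (should be 0).
Result: proj_W(v) = (-203/83, -553/166, -363/166).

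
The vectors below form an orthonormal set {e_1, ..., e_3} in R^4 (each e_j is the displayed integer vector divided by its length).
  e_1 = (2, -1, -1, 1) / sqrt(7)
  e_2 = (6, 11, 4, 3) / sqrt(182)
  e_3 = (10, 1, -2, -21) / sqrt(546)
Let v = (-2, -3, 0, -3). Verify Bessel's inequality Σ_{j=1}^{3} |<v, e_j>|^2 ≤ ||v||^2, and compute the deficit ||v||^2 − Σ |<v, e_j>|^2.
Σ |<v, e_j>|^2 = 446/21; ||v||^2 = 22; deficit = 16/21

Write each e_j = u_j / sqrt(<u_j, u_j>) where u_j is the displayed integer vector. Then <v, e_j> = <v, u_j> / sqrt(<u_j, u_j>), so |<v, e_j>|^2 = <v, u_j>^2 / <u_j, u_j>.
Coefficients: <v, e_1> = -4/sqrt(7), <v, e_2> = -54/sqrt(182), <v, e_3> = 40/sqrt(546).
Square and sum: Σ |<v, e_j>|^2 = 446/21.
Compute ||v||^2 = v·v = 22.
Deficit = 22 − 446/21 = 16/21 ≥ 0, confirming Bessel's inequality. (The deficit equals ||v − Σ <v,e_j> e_j||^2, the squared distance from v to span{e_j}.)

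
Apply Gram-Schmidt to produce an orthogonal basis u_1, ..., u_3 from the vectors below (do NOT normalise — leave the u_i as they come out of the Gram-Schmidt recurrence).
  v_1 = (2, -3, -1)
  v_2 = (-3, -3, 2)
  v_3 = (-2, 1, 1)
Orthogonal basis:
  u_1 = (2, -3, -1)
  u_2 = (-22/7, -39/14, 29/14)
  u_3 = (-18/307, -2/307, -30/307)

Apply the Gram-Schmidt recurrence
  u_1 = v_1
  u_i = v_i − Σ_{j<i} ((v_i · u_j) / (u_j · u_j)) · u_j.

Step by step this gives:
  u_1 = (2, -3, -1)
  u_2 = (-22/7, -39/14, 29/14)
  u_3 = (-18/307, -2/307, -30/307)

Orthogonality check:
  u_2 · u_1 = 0 (should be 0)
  u_3 · u_1 = 0 (should be 0)
  u_3 · u_2 = 0 (should be 0)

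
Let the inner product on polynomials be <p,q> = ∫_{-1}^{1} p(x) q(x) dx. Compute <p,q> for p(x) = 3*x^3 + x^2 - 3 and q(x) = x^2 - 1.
<p,q> = 56/15

Expand the product: p(x)·q(x) = 3*x^5 + x^4 - 3*x^3 - 4*x^2 + 3.
∫_{-1}^{1} of each monomial x^k gives [2/(k+1) if k even, 0 if k odd]. Integrating term-by-term (or equivalently evaluating the antiderivative F(x) = x^6/2 + x^5/5 - 3*x^4/4 - 4*x^3/3 + 3*x at the endpoints):
  F(1) − F(−1) = 97/60 − (-127/60) = 56/15.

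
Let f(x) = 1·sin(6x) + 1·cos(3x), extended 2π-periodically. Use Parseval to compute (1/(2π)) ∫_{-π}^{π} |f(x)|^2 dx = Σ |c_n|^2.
Σ |c_n|^2 = 1

Expand |f|^2 and use orthogonality of {sin(nx), cos(mx)} on [-π, π]:
  ∫_{-π}^{π} sin(nx)^2 dx = π, ∫ cos(mx)^2 dx = π, and cross terms integrate to 0.
So ∫_{-π}^{π} f(x)^2 dx = 1^2 · π + 1^2 · π = (1 + 1)π.
Divide by 2π: (1 + 1)/2 = 1.
By Parseval, this equals Σ |c_n|^2.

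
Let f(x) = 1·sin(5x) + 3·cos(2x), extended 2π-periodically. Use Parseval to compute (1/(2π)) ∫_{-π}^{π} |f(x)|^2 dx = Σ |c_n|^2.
Σ |c_n|^2 = 5

Expand |f|^2 and use orthogonality of {sin(nx), cos(mx)} on [-π, π]:
  ∫_{-π}^{π} sin(nx)^2 dx = π, ∫ cos(mx)^2 dx = π, and cross terms integrate to 0.
So ∫_{-π}^{π} f(x)^2 dx = 1^2 · π + 3^2 · π = (1 + 9)π.
Divide by 2π: (1 + 9)/2 = 5.
By Parseval, this equals Σ |c_n|^2.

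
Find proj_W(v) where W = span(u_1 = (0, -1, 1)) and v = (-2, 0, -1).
proj_W(v) = (0, 1/2, -1/2)

Set up U = [u_1 | ... | u_1] ∈ R^(3×1). The projector onto W = col(U) is P = U (U^T U)^(-1) U^T.
Compute U^T U =
  [2],
and U^T v = (-1).
Solve U^T U · c = U^T v for the coefficients: c = (-1/2). The projection is proj_W(v) = U c.
Check: (v - proj_W(v)) · u_1 = 0  (should be 0).
Result: proj_W(v) = (0, 1/2, -1/2).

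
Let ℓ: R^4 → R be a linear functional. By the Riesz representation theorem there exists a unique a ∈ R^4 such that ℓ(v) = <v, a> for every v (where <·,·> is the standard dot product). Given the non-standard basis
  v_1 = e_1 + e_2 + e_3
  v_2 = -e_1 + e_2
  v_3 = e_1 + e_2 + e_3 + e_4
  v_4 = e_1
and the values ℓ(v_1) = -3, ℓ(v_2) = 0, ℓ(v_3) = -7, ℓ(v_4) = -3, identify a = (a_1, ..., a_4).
a = (-3, -3, 3, -4)

Write a = (a_1, ..., a_4) in the standard basis. For each basis vector v_i, ℓ(v_i) = <v_i, a> is a linear equation in the a_j's. Collect the n equations into a matrix system V a = ℓ, where row i of V is v_i (expressed in the standard basis). Since V is invertible (lower-triangular with 1s on the diagonal, up to permutation), solve by back-substitution:
  V =
[[1, 1, 1, 0],
 [-1, 1, 0, 0],
 [1, 1, 1, 1],
 [1, 0, 0, 0]]
  V a = (-3, 0, -7, -3)
Solving gives a = (-3, -3, 3, -4).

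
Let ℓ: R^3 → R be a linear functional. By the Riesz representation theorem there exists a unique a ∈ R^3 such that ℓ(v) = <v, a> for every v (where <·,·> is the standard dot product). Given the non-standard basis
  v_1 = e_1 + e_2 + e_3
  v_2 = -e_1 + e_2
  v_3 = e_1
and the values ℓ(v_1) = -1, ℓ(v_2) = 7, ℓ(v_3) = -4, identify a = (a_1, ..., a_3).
a = (-4, 3, 0)

Write a = (a_1, ..., a_3) in the standard basis. For each basis vector v_i, ℓ(v_i) = <v_i, a> is a linear equation in the a_j's. Collect the n equations into a matrix system V a = ℓ, where row i of V is v_i (expressed in the standard basis). Since V is invertible (lower-triangular with 1s on the diagonal, up to permutation), solve by back-substitution:
  V =
[[1, 1, 1],
 [-1, 1, 0],
 [1, 0, 0]]
  V a = (-1, 7, -4)
Solving gives a = (-4, 3, 0).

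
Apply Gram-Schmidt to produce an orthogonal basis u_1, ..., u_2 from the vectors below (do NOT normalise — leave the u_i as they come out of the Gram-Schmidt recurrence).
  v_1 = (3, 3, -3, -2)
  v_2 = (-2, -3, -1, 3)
Orthogonal basis:
  u_1 = (3, 3, -3, -2)
  u_2 = (-8/31, -39/31, -85/31, 57/31)

Apply the Gram-Schmidt recurrence
  u_1 = v_1
  u_i = v_i − Σ_{j<i} ((v_i · u_j) / (u_j · u_j)) · u_j.

Step by step this gives:
  u_1 = (3, 3, -3, -2)
  u_2 = (-8/31, -39/31, -85/31, 57/31)

Orthogonality check:
  u_2 · u_1 = 0 (should be 0)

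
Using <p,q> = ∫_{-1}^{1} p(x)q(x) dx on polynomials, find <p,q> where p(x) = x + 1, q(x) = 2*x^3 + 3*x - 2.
<p,q> = -6/5

Expand the product: p(x)·q(x) = 2*x^4 + 2*x^3 + 3*x^2 + x - 2.
∫_{-1}^{1} of each monomial x^k gives [2/(k+1) if k even, 0 if k odd]. Integrating term-by-term (or equivalently evaluating the antiderivative F(x) = 2*x^5/5 + x^4/2 + x^3 + x^2/2 - 2*x at the endpoints):
  F(1) − F(−1) = 2/5 − (8/5) = -6/5.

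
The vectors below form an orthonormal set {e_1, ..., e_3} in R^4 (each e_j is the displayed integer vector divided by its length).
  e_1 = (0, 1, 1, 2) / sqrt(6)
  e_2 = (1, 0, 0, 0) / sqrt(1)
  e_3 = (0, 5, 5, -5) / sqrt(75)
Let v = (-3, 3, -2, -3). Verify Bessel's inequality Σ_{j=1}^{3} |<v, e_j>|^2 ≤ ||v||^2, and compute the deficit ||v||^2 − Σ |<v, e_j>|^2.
Σ |<v, e_j>|^2 = 37/2; ||v||^2 = 31; deficit = 25/2

Write each e_j = u_j / sqrt(<u_j, u_j>) where u_j is the displayed integer vector. Then <v, e_j> = <v, u_j> / sqrt(<u_j, u_j>), so |<v, e_j>|^2 = <v, u_j>^2 / <u_j, u_j>.
Coefficients: <v, e_1> = -5/sqrt(6), <v, e_2> = -3/sqrt(1), <v, e_3> = 20/sqrt(75).
Square and sum: Σ |<v, e_j>|^2 = 37/2.
Compute ||v||^2 = v·v = 31.
Deficit = 31 − 37/2 = 25/2 ≥ 0, confirming Bessel's inequality. (The deficit equals ||v − Σ <v,e_j> e_j||^2, the squared distance from v to span{e_j}.)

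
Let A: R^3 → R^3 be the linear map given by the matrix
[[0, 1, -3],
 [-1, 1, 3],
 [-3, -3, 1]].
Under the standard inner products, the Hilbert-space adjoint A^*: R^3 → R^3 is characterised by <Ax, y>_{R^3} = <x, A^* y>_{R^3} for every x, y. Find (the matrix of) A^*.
A^* = A^T =
[[0, -1, -3],
 [1, 1, -3],
 [-3, 3, 1]]

For real matrices with standard dot products, the defining identity <Ax, y> = <x, A^* y> gives (Ax)^T y = x^T (A^*) y, i.e. x^T A^T y = x^T (A^*) y. Since this holds for all x, y, we must have A^* = A^T. Therefore
A^* =
[[0, -1, -3],
 [1, 1, -3],
 [-3, 3, 1]].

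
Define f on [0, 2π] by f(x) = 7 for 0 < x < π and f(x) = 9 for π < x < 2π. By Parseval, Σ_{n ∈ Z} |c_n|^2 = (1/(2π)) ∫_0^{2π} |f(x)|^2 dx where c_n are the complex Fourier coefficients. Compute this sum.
Σ |c_n|^2 = 65

Parseval equates the L^2 energy of f (normalised by 1/(2π)) with the ℓ^2 sum of its Fourier coefficients: (1/(2π)) ∫_0^{2π} |f|^2 = Σ |c_n|^2.
Compute the left side: (1/(2π)) [∫_0^π 7^2 dx + ∫_π^{2π} 9^2 dx] = (1/(2π)) · (49π + 81π) = (49 + 81)/2 = 65.
So Σ_{n ∈ Z} |c_n|^2 = 65.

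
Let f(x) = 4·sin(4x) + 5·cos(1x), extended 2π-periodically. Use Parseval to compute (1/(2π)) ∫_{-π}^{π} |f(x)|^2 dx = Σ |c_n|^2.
Σ |c_n|^2 = 41/2

Expand |f|^2 and use orthogonality of {sin(nx), cos(mx)} on [-π, π]:
  ∫_{-π}^{π} sin(nx)^2 dx = π, ∫ cos(mx)^2 dx = π, and cross terms integrate to 0.
So ∫_{-π}^{π} f(x)^2 dx = 4^2 · π + 5^2 · π = (16 + 25)π.
Divide by 2π: (16 + 25)/2 = 41/2.
By Parseval, this equals Σ |c_n|^2.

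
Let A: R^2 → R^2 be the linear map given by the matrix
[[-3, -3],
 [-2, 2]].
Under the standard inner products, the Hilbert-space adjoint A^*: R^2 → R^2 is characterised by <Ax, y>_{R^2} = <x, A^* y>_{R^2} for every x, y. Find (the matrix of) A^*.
A^* = A^T =
[[-3, -2],
 [-3, 2]]

For real matrices with standard dot products, the defining identity <Ax, y> = <x, A^* y> gives (Ax)^T y = x^T (A^*) y, i.e. x^T A^T y = x^T (A^*) y. Since this holds for all x, y, we must have A^* = A^T. Therefore
A^* =
[[-3, -2],
 [-3, 2]].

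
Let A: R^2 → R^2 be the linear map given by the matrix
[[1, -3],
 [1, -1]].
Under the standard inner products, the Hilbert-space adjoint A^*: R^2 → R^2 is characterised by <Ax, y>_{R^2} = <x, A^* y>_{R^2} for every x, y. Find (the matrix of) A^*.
A^* = A^T =
[[1, 1],
 [-3, -1]]

For real matrices with standard dot products, the defining identity <Ax, y> = <x, A^* y> gives (Ax)^T y = x^T (A^*) y, i.e. x^T A^T y = x^T (A^*) y. Since this holds for all x, y, we must have A^* = A^T. Therefore
A^* =
[[1, 1],
 [-3, -1]].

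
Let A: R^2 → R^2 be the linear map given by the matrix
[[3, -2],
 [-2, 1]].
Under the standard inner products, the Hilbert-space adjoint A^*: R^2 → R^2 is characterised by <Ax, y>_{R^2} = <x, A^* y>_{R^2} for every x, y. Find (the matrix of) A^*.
A^* = A^T =
[[3, -2],
 [-2, 1]]

For real matrices with standard dot products, the defining identity <Ax, y> = <x, A^* y> gives (Ax)^T y = x^T (A^*) y, i.e. x^T A^T y = x^T (A^*) y. Since this holds for all x, y, we must have A^* = A^T. Therefore
A^* =
[[3, -2],
 [-2, 1]].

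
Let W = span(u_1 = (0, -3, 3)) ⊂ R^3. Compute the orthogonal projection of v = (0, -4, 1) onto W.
proj_W(v) = (0, -5/2, 5/2)

Set up U = [u_1 | ... | u_1] ∈ R^(3×1). The projector onto W = col(U) is P = U (U^T U)^(-1) U^T.
Compute U^T U =
  [18],
and U^T v = (15).
Solve U^T U · c = U^T v for the coefficients: c = (5/6). The projection is proj_W(v) = U c.
Check: (v - proj_W(v)) · u_1 = 0  (should be 0).
Result: proj_W(v) = (0, -5/2, 5/2).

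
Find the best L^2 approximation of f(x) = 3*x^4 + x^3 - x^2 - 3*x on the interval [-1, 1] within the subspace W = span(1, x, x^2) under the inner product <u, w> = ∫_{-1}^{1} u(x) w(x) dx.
g(x) = 11*x^2/7 - 12*x/5 - 9/35

The best approximation g ∈ W is the orthogonal projection of f onto W. Writing g = a_0 + a_1 x + a_2 x^2, the coefficients solve the normal equations G · a = b where
  G_{ij} = <φ_i, φ_j> and b_i = <f, φ_i>, with φ_0 = 1, φ_1 = x, φ_2 = x^2.
G =
  [2, 0, 2/3]
  [0, 2/3, 0]
  [2/3, 0, 2/5],
b = (8/15, -8/5, 16/35).
Solving gives a_0 = -9/35, a_1 = -12/5, a_2 = 11/7, so
  g(x) = 11*x^2/7 - 12*x/5 - 9/35.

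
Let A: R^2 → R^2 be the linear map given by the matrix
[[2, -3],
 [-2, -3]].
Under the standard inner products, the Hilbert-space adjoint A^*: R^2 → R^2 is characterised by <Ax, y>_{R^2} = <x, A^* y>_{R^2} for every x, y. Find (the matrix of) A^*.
A^* = A^T =
[[2, -2],
 [-3, -3]]

For real matrices with standard dot products, the defining identity <Ax, y> = <x, A^* y> gives (Ax)^T y = x^T (A^*) y, i.e. x^T A^T y = x^T (A^*) y. Since this holds for all x, y, we must have A^* = A^T. Therefore
A^* =
[[2, -2],
 [-3, -3]].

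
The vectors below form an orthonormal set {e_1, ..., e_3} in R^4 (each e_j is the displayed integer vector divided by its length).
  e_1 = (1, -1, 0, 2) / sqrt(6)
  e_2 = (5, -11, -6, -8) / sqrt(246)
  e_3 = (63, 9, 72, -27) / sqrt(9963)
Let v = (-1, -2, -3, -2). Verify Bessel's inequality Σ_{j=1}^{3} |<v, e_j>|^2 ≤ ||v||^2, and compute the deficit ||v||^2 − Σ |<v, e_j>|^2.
Σ |<v, e_j>|^2 = 18; ||v||^2 = 18; deficit = 0

Write each e_j = u_j / sqrt(<u_j, u_j>) where u_j is the displayed integer vector. Then <v, e_j> = <v, u_j> / sqrt(<u_j, u_j>), so |<v, e_j>|^2 = <v, u_j>^2 / <u_j, u_j>.
Coefficients: <v, e_1> = -3/sqrt(6), <v, e_2> = 51/sqrt(246), <v, e_3> = -243/sqrt(9963).
Square and sum: Σ |<v, e_j>|^2 = 18.
Compute ||v||^2 = v·v = 18.
Deficit = 18 − 18 = 0 ≥ 0, confirming Bessel's inequality. (The deficit equals ||v − Σ <v,e_j> e_j||^2, the squared distance from v to span{e_j}.)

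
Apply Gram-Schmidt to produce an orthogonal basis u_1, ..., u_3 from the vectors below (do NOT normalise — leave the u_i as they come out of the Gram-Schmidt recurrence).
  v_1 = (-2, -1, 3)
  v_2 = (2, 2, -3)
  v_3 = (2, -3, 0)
Orthogonal basis:
  u_1 = (-2, -1, 3)
  u_2 = (-1/7, 13/14, 3/14)
  u_3 = (18/13, 0, 12/13)

Apply the Gram-Schmidt recurrence
  u_1 = v_1
  u_i = v_i − Σ_{j<i} ((v_i · u_j) / (u_j · u_j)) · u_j.

Step by step this gives:
  u_1 = (-2, -1, 3)
  u_2 = (-1/7, 13/14, 3/14)
  u_3 = (18/13, 0, 12/13)

Orthogonality check:
  u_2 · u_1 = 0 (should be 0)
  u_3 · u_1 = 0 (should be 0)
  u_3 · u_2 = 0 (should be 0)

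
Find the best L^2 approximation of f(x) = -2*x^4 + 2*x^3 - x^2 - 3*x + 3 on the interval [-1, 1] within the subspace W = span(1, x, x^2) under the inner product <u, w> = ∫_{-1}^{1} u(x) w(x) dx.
g(x) = -19*x^2/7 - 9*x/5 + 111/35

The best approximation g ∈ W is the orthogonal projection of f onto W. Writing g = a_0 + a_1 x + a_2 x^2, the coefficients solve the normal equations G · a = b where
  G_{ij} = <φ_i, φ_j> and b_i = <f, φ_i>, with φ_0 = 1, φ_1 = x, φ_2 = x^2.
G =
  [2, 0, 2/3]
  [0, 2/3, 0]
  [2/3, 0, 2/5],
b = (68/15, -6/5, 36/35).
Solving gives a_0 = 111/35, a_1 = -9/5, a_2 = -19/7, so
  g(x) = -19*x^2/7 - 9*x/5 + 111/35.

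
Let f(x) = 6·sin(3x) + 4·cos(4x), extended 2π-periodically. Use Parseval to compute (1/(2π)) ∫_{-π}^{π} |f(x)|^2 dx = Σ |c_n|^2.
Σ |c_n|^2 = 26

Expand |f|^2 and use orthogonality of {sin(nx), cos(mx)} on [-π, π]:
  ∫_{-π}^{π} sin(nx)^2 dx = π, ∫ cos(mx)^2 dx = π, and cross terms integrate to 0.
So ∫_{-π}^{π} f(x)^2 dx = 6^2 · π + 4^2 · π = (36 + 16)π.
Divide by 2π: (36 + 16)/2 = 26.
By Parseval, this equals Σ |c_n|^2.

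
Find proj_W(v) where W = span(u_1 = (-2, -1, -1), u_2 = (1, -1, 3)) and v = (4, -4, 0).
proj_W(v) = (28/25, -2/5, 54/25)

Set up U = [u_1 | ... | u_2] ∈ R^(3×2). The projector onto W = col(U) is P = U (U^T U)^(-1) U^T.
Compute U^T U =
  [6, -4]
  [-4, 11],
and U^T v = (-4, 8).
Solve U^T U · c = U^T v for the coefficients: c = (-6/25, 16/25). The projection is proj_W(v) = U c.
Check: (v - proj_W(v)) · u_1 = 0  (should be 0).
Check: (v - proj_W(v)) · u_2 = 0  (should be 0).
Result: proj_W(v) = (28/25, -2/5, 54/25).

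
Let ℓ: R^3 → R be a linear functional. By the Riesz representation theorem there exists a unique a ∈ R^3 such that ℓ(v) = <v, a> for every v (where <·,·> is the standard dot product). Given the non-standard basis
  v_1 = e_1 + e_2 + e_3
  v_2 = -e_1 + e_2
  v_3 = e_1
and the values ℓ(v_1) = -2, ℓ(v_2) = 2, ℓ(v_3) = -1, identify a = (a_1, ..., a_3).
a = (-1, 1, -2)

Write a = (a_1, ..., a_3) in the standard basis. For each basis vector v_i, ℓ(v_i) = <v_i, a> is a linear equation in the a_j's. Collect the n equations into a matrix system V a = ℓ, where row i of V is v_i (expressed in the standard basis). Since V is invertible (lower-triangular with 1s on the diagonal, up to permutation), solve by back-substitution:
  V =
[[1, 1, 1],
 [-1, 1, 0],
 [1, 0, 0]]
  V a = (-2, 2, -1)
Solving gives a = (-1, 1, -2).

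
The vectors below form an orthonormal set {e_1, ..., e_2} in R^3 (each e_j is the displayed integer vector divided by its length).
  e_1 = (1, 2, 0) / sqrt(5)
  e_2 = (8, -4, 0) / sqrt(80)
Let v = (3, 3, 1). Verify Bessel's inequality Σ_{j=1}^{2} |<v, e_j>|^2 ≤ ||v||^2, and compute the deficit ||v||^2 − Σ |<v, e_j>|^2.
Σ |<v, e_j>|^2 = 18; ||v||^2 = 19; deficit = 1

Write each e_j = u_j / sqrt(<u_j, u_j>) where u_j is the displayed integer vector. Then <v, e_j> = <v, u_j> / sqrt(<u_j, u_j>), so |<v, e_j>|^2 = <v, u_j>^2 / <u_j, u_j>.
Coefficients: <v, e_1> = 9/sqrt(5), <v, e_2> = 12/sqrt(80).
Square and sum: Σ |<v, e_j>|^2 = 18.
Compute ||v||^2 = v·v = 19.
Deficit = 19 − 18 = 1 ≥ 0, confirming Bessel's inequality. (The deficit equals ||v − Σ <v,e_j> e_j||^2, the squared distance from v to span{e_j}.)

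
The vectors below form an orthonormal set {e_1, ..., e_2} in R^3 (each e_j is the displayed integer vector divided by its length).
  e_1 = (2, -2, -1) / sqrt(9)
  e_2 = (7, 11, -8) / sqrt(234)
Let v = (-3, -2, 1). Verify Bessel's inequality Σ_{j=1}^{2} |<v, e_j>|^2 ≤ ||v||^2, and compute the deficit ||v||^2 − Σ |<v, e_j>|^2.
Σ |<v, e_j>|^2 = 315/26; ||v||^2 = 14; deficit = 49/26

Write each e_j = u_j / sqrt(<u_j, u_j>) where u_j is the displayed integer vector. Then <v, e_j> = <v, u_j> / sqrt(<u_j, u_j>), so |<v, e_j>|^2 = <v, u_j>^2 / <u_j, u_j>.
Coefficients: <v, e_1> = -3/sqrt(9), <v, e_2> = -51/sqrt(234).
Square and sum: Σ |<v, e_j>|^2 = 315/26.
Compute ||v||^2 = v·v = 14.
Deficit = 14 − 315/26 = 49/26 ≥ 0, confirming Bessel's inequality. (The deficit equals ||v − Σ <v,e_j> e_j||^2, the squared distance from v to span{e_j}.)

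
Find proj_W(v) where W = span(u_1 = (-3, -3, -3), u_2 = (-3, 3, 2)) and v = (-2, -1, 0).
proj_W(v) = (-117/62, -27/62, -21/31)

Set up U = [u_1 | ... | u_2] ∈ R^(3×2). The projector onto W = col(U) is P = U (U^T U)^(-1) U^T.
Compute U^T U =
  [27, -6]
  [-6, 22],
and U^T v = (9, 3).
Solve U^T U · c = U^T v for the coefficients: c = (12/31, 15/62). The projection is proj_W(v) = U c.
Check: (v - proj_W(v)) · u_1 = 0  (should be 0).
Check: (v - proj_W(v)) · u_2 = 0  (should be 0).
Result: proj_W(v) = (-117/62, -27/62, -21/31).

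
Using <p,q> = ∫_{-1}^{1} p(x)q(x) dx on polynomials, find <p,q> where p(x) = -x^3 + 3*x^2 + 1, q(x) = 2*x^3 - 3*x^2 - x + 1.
<p,q> = -62/35

Expand the product: p(x)·q(x) = -2*x^6 + 9*x^5 - 8*x^4 - 2*x^3 - x + 1.
∫_{-1}^{1} of each monomial x^k gives [2/(k+1) if k even, 0 if k odd]. Integrating term-by-term (or equivalently evaluating the antiderivative F(x) = -2*x^7/7 + 3*x^6/2 - 8*x^5/5 - x^4/2 - x^2/2 + x at the endpoints):
  F(1) − F(−1) = -27/70 − (97/70) = -62/35.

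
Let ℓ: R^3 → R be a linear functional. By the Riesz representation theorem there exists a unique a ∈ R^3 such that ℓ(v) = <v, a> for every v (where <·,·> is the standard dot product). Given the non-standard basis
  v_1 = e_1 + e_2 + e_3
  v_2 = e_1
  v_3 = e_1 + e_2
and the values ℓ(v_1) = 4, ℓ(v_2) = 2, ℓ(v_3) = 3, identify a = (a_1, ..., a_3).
a = (2, 1, 1)

Write a = (a_1, ..., a_3) in the standard basis. For each basis vector v_i, ℓ(v_i) = <v_i, a> is a linear equation in the a_j's. Collect the n equations into a matrix system V a = ℓ, where row i of V is v_i (expressed in the standard basis). Since V is invertible (lower-triangular with 1s on the diagonal, up to permutation), solve by back-substitution:
  V =
[[1, 1, 1],
 [1, 0, 0],
 [1, 1, 0]]
  V a = (4, 2, 3)
Solving gives a = (2, 1, 1).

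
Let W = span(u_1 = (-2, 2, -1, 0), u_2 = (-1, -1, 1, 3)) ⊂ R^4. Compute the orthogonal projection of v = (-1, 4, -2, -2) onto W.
proj_W(v) = (-179/107, 353/107, -220/107, -261/107)

Set up U = [u_1 | ... | u_2] ∈ R^(4×2). The projector onto W = col(U) is P = U (U^T U)^(-1) U^T.
Compute U^T U =
  [9, -1]
  [-1, 12],
and U^T v = (12, -11).
Solve U^T U · c = U^T v for the coefficients: c = (133/107, -87/107). The projection is proj_W(v) = U c.
Check: (v - proj_W(v)) · u_1 = 0  (should be 0).
Check: (v - proj_W(v)) · u_2 = 0  (should be 0).
Result: proj_W(v) = (-179/107, 353/107, -220/107, -261/107).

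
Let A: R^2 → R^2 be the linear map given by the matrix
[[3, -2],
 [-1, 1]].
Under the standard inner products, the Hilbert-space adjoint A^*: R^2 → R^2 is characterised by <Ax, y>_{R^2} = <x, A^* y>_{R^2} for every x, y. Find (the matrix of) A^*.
A^* = A^T =
[[3, -1],
 [-2, 1]]

For real matrices with standard dot products, the defining identity <Ax, y> = <x, A^* y> gives (Ax)^T y = x^T (A^*) y, i.e. x^T A^T y = x^T (A^*) y. Since this holds for all x, y, we must have A^* = A^T. Therefore
A^* =
[[3, -1],
 [-2, 1]].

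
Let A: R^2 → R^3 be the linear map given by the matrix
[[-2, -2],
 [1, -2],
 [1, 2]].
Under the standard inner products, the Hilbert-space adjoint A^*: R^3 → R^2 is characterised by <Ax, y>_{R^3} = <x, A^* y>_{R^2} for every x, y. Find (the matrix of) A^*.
A^* = A^T =
[[-2, 1, 1],
 [-2, -2, 2]]

For real matrices with standard dot products, the defining identity <Ax, y> = <x, A^* y> gives (Ax)^T y = x^T (A^*) y, i.e. x^T A^T y = x^T (A^*) y. Since this holds for all x, y, we must have A^* = A^T. Therefore
A^* =
[[-2, 1, 1],
 [-2, -2, 2]].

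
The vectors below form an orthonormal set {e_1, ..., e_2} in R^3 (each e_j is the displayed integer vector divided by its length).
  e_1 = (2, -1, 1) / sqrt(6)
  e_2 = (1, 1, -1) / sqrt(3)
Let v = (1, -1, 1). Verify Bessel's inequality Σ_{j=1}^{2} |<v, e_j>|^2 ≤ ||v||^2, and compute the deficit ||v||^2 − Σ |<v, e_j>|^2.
Σ |<v, e_j>|^2 = 3; ||v||^2 = 3; deficit = 0

Write each e_j = u_j / sqrt(<u_j, u_j>) where u_j is the displayed integer vector. Then <v, e_j> = <v, u_j> / sqrt(<u_j, u_j>), so |<v, e_j>|^2 = <v, u_j>^2 / <u_j, u_j>.
Coefficients: <v, e_1> = 4/sqrt(6), <v, e_2> = -1/sqrt(3).
Square and sum: Σ |<v, e_j>|^2 = 3.
Compute ||v||^2 = v·v = 3.
Deficit = 3 − 3 = 0 ≥ 0, confirming Bessel's inequality. (The deficit equals ||v − Σ <v,e_j> e_j||^2, the squared distance from v to span{e_j}.)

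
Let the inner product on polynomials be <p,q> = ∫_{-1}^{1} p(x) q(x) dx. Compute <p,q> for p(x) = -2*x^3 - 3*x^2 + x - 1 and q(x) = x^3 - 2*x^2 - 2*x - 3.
<p,q> = 554/35

Expand the product: p(x)·q(x) = -2*x^6 + x^5 + 11*x^4 + 9*x^3 + 9*x^2 - x + 3.
∫_{-1}^{1} of each monomial x^k gives [2/(k+1) if k even, 0 if k odd]. Integrating term-by-term (or equivalently evaluating the antiderivative F(x) = -2*x^7/7 + x^6/6 + 11*x^5/5 + 9*x^4/4 + 3*x^3 - x^2/2 + 3*x at the endpoints):
  F(1) − F(−1) = 4129/420 − (-2519/420) = 554/35.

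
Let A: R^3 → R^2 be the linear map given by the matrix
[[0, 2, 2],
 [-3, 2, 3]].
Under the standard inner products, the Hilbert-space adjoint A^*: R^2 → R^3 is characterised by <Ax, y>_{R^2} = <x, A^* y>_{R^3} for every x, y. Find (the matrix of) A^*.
A^* = A^T =
[[0, -3],
 [2, 2],
 [2, 3]]

For real matrices with standard dot products, the defining identity <Ax, y> = <x, A^* y> gives (Ax)^T y = x^T (A^*) y, i.e. x^T A^T y = x^T (A^*) y. Since this holds for all x, y, we must have A^* = A^T. Therefore
A^* =
[[0, -3],
 [2, 2],
 [2, 3]].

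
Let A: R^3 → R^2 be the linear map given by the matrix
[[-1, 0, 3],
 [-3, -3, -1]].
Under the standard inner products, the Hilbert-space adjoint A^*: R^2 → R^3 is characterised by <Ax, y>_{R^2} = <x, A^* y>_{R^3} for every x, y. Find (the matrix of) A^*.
A^* = A^T =
[[-1, -3],
 [0, -3],
 [3, -1]]

For real matrices with standard dot products, the defining identity <Ax, y> = <x, A^* y> gives (Ax)^T y = x^T (A^*) y, i.e. x^T A^T y = x^T (A^*) y. Since this holds for all x, y, we must have A^* = A^T. Therefore
A^* =
[[-1, -3],
 [0, -3],
 [3, -1]].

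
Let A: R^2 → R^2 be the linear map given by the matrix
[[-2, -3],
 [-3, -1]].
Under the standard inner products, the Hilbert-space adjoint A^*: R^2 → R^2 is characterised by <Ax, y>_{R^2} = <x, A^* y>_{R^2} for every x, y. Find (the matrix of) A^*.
A^* = A^T =
[[-2, -3],
 [-3, -1]]

For real matrices with standard dot products, the defining identity <Ax, y> = <x, A^* y> gives (Ax)^T y = x^T (A^*) y, i.e. x^T A^T y = x^T (A^*) y. Since this holds for all x, y, we must have A^* = A^T. Therefore
A^* =
[[-2, -3],
 [-3, -1]].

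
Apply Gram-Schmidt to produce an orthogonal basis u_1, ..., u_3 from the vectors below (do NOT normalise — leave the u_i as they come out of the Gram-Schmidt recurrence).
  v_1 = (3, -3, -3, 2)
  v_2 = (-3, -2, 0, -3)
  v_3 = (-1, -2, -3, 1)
Orthogonal basis:
  u_1 = (3, -3, -3, 2)
  u_2 = (-66/31, -89/31, -27/31, -75/31)
  u_3 = (-883/601, 330/601, -771/601, 663/601)

Apply the Gram-Schmidt recurrence
  u_1 = v_1
  u_i = v_i − Σ_{j<i} ((v_i · u_j) / (u_j · u_j)) · u_j.

Step by step this gives:
  u_1 = (3, -3, -3, 2)
  u_2 = (-66/31, -89/31, -27/31, -75/31)
  u_3 = (-883/601, 330/601, -771/601, 663/601)

Orthogonality check:
  u_2 · u_1 = 0 (should be 0)
  u_3 · u_1 = 0 (should be 0)
  u_3 · u_2 = 0 (should be 0)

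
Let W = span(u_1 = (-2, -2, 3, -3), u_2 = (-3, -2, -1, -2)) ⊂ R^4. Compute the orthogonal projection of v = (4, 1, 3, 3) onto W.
proj_W(v) = (1166/299, 698/299, 825/299, 579/299)

Set up U = [u_1 | ... | u_2] ∈ R^(4×2). The projector onto W = col(U) is P = U (U^T U)^(-1) U^T.
Compute U^T U =
  [26, 13]
  [13, 18],
and U^T v = (-10, -23).
Solve U^T U · c = U^T v for the coefficients: c = (119/299, -36/23). The projection is proj_W(v) = U c.
Check: (v - proj_W(v)) · u_1 = 0  (should be 0).
Check: (v - proj_W(v)) · u_2 = 0  (should be 0).
Result: proj_W(v) = (1166/299, 698/299, 825/299, 579/299).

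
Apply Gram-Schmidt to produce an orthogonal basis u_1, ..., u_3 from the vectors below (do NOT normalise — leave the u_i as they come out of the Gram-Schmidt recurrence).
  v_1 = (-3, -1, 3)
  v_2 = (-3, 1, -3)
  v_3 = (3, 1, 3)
Orthogonal basis:
  u_1 = (-3, -1, 3)
  u_2 = (-60/19, 18/19, -54/19)
  u_3 = (0, 9/5, 3/5)

Apply the Gram-Schmidt recurrence
  u_1 = v_1
  u_i = v_i − Σ_{j<i} ((v_i · u_j) / (u_j · u_j)) · u_j.

Step by step this gives:
  u_1 = (-3, -1, 3)
  u_2 = (-60/19, 18/19, -54/19)
  u_3 = (0, 9/5, 3/5)

Orthogonality check:
  u_2 · u_1 = 0 (should be 0)
  u_3 · u_1 = 0 (should be 0)
  u_3 · u_2 = 0 (should be 0)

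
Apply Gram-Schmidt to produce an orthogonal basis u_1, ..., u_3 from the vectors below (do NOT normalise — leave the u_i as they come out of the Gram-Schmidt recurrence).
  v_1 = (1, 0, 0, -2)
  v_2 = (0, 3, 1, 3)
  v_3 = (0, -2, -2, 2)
Orthogonal basis:
  u_1 = (1, 0, 0, -2)
  u_2 = (6/5, 3, 1, 3/5)
  u_3 = (88/59, -16/59, -84/59, 44/59)

Apply the Gram-Schmidt recurrence
  u_1 = v_1
  u_i = v_i − Σ_{j<i} ((v_i · u_j) / (u_j · u_j)) · u_j.

Step by step this gives:
  u_1 = (1, 0, 0, -2)
  u_2 = (6/5, 3, 1, 3/5)
  u_3 = (88/59, -16/59, -84/59, 44/59)

Orthogonality check:
  u_2 · u_1 = 0 (should be 0)
  u_3 · u_1 = 0 (should be 0)
  u_3 · u_2 = 0 (should be 0)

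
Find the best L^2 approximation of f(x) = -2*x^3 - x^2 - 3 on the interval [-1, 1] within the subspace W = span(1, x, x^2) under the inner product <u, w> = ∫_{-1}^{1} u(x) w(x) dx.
g(x) = -x^2 - 6*x/5 - 3

The best approximation g ∈ W is the orthogonal projection of f onto W. Writing g = a_0 + a_1 x + a_2 x^2, the coefficients solve the normal equations G · a = b where
  G_{ij} = <φ_i, φ_j> and b_i = <f, φ_i>, with φ_0 = 1, φ_1 = x, φ_2 = x^2.
G =
  [2, 0, 2/3]
  [0, 2/3, 0]
  [2/3, 0, 2/5],
b = (-20/3, -4/5, -12/5).
Solving gives a_0 = -3, a_1 = -6/5, a_2 = -1, so
  g(x) = -x^2 - 6*x/5 - 3.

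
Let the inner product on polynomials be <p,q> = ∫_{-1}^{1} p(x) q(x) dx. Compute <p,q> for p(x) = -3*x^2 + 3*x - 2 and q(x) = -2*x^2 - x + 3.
<p,q> = -224/15

Expand the product: p(x)·q(x) = 6*x^4 - 3*x^3 - 8*x^2 + 11*x - 6.
∫_{-1}^{1} of each monomial x^k gives [2/(k+1) if k even, 0 if k odd]. Integrating term-by-term (or equivalently evaluating the antiderivative F(x) = 6*x^5/5 - 3*x^4/4 - 8*x^3/3 + 11*x^2/2 - 6*x at the endpoints):
  F(1) − F(−1) = -163/60 − (733/60) = -224/15.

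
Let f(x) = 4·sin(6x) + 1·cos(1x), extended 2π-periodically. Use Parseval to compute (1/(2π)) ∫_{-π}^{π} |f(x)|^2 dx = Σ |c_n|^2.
Σ |c_n|^2 = 17/2

Expand |f|^2 and use orthogonality of {sin(nx), cos(mx)} on [-π, π]:
  ∫_{-π}^{π} sin(nx)^2 dx = π, ∫ cos(mx)^2 dx = π, and cross terms integrate to 0.
So ∫_{-π}^{π} f(x)^2 dx = 4^2 · π + 1^2 · π = (16 + 1)π.
Divide by 2π: (16 + 1)/2 = 17/2.
By Parseval, this equals Σ |c_n|^2.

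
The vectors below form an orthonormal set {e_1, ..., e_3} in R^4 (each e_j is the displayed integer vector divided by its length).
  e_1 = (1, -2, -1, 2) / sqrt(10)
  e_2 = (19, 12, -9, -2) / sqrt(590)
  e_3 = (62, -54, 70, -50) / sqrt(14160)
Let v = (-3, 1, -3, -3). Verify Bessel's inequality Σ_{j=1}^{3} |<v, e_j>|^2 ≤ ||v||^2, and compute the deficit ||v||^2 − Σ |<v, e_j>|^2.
Σ |<v, e_j>|^2 = 13; ||v||^2 = 28; deficit = 15

Write each e_j = u_j / sqrt(<u_j, u_j>) where u_j is the displayed integer vector. Then <v, e_j> = <v, u_j> / sqrt(<u_j, u_j>), so |<v, e_j>|^2 = <v, u_j>^2 / <u_j, u_j>.
Coefficients: <v, e_1> = -8/sqrt(10), <v, e_2> = -12/sqrt(590), <v, e_3> = -300/sqrt(14160).
Square and sum: Σ |<v, e_j>|^2 = 13.
Compute ||v||^2 = v·v = 28.
Deficit = 28 − 13 = 15 ≥ 0, confirming Bessel's inequality. (The deficit equals ||v − Σ <v,e_j> e_j||^2, the squared distance from v to span{e_j}.)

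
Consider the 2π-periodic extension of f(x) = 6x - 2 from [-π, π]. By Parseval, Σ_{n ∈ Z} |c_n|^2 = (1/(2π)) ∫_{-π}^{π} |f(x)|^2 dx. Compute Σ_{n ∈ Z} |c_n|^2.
Σ |c_n|^2 = 12π^2 + 4

Expand and integrate term by term over [-π, π]:
  ∫ (6x)^2 dx = 36·(2π^3/3); ∫ 2·6·(-2)·x dx = 0 (odd integrand); ∫ (-2)^2 dx = 4·2π.
So (1/(2π)) ∫_{-π}^{π} (6x - 2)^2 dx = 36π^2/3 + 4 = 12π^2 + 4.
Parseval ⇒ Σ |c_n|^2 = 12π^2 + 4.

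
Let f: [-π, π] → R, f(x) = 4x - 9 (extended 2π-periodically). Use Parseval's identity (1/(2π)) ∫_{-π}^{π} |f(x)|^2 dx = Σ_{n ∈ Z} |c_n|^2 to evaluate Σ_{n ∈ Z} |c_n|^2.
Σ |c_n|^2 = 16π^2/3 + 81

Expand and integrate term by term over [-π, π]:
  ∫ (4x)^2 dx = 16·(2π^3/3); ∫ 2·4·(-9)·x dx = 0 (odd integrand); ∫ (-9)^2 dx = 81·2π.
So (1/(2π)) ∫_{-π}^{π} (4x - 9)^2 dx = 16π^2/3 + 81 = 16π^2/3 + 81.
Parseval ⇒ Σ |c_n|^2 = 16π^2/3 + 81.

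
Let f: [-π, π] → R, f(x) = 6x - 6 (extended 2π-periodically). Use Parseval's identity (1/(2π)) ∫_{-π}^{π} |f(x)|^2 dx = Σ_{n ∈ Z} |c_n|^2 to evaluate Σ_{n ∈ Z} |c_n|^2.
Σ |c_n|^2 = 12π^2 + 36

Expand and integrate term by term over [-π, π]:
  ∫ (6x)^2 dx = 36·(2π^3/3); ∫ 2·6·(-6)·x dx = 0 (odd integrand); ∫ (-6)^2 dx = 36·2π.
So (1/(2π)) ∫_{-π}^{π} (6x - 6)^2 dx = 36π^2/3 + 36 = 12π^2 + 36.
Parseval ⇒ Σ |c_n|^2 = 12π^2 + 36.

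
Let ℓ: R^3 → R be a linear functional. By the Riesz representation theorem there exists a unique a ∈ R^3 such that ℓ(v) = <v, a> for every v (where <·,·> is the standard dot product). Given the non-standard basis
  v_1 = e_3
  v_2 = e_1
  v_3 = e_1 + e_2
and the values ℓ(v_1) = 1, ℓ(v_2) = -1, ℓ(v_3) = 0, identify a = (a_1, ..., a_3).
a = (-1, 1, 1)

Write a = (a_1, ..., a_3) in the standard basis. For each basis vector v_i, ℓ(v_i) = <v_i, a> is a linear equation in the a_j's. Collect the n equations into a matrix system V a = ℓ, where row i of V is v_i (expressed in the standard basis). Since V is invertible (lower-triangular with 1s on the diagonal, up to permutation), solve by back-substitution:
  V =
[[0, 0, 1],
 [1, 0, 0],
 [1, 1, 0]]
  V a = (1, -1, 0)
Solving gives a = (-1, 1, 1).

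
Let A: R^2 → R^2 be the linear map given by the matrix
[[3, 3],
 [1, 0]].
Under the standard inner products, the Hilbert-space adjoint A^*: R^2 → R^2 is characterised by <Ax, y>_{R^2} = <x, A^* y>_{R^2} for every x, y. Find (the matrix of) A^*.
A^* = A^T =
[[3, 1],
 [3, 0]]

For real matrices with standard dot products, the defining identity <Ax, y> = <x, A^* y> gives (Ax)^T y = x^T (A^*) y, i.e. x^T A^T y = x^T (A^*) y. Since this holds for all x, y, we must have A^* = A^T. Therefore
A^* =
[[3, 1],
 [3, 0]].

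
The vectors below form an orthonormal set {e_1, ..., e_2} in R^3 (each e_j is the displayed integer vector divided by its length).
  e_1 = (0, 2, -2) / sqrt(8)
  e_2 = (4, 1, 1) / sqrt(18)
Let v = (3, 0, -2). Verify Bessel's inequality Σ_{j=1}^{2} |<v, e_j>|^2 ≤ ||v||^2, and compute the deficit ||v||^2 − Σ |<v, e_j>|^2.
Σ |<v, e_j>|^2 = 68/9; ||v||^2 = 13; deficit = 49/9

Write each e_j = u_j / sqrt(<u_j, u_j>) where u_j is the displayed integer vector. Then <v, e_j> = <v, u_j> / sqrt(<u_j, u_j>), so |<v, e_j>|^2 = <v, u_j>^2 / <u_j, u_j>.
Coefficients: <v, e_1> = 4/sqrt(8), <v, e_2> = 10/sqrt(18).
Square and sum: Σ |<v, e_j>|^2 = 68/9.
Compute ||v||^2 = v·v = 13.
Deficit = 13 − 68/9 = 49/9 ≥ 0, confirming Bessel's inequality. (The deficit equals ||v − Σ <v,e_j> e_j||^2, the squared distance from v to span{e_j}.)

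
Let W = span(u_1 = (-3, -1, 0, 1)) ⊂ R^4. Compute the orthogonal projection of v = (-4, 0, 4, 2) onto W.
proj_W(v) = (-42/11, -14/11, 0, 14/11)

Set up U = [u_1 | ... | u_1] ∈ R^(4×1). The projector onto W = col(U) is P = U (U^T U)^(-1) U^T.
Compute U^T U =
  [11],
and U^T v = (14).
Solve U^T U · c = U^T v for the coefficients: c = (14/11). The projection is proj_W(v) = U c.
Check: (v - proj_W(v)) · u_1 = 0  (should be 0).
Result: proj_W(v) = (-42/11, -14/11, 0, 14/11).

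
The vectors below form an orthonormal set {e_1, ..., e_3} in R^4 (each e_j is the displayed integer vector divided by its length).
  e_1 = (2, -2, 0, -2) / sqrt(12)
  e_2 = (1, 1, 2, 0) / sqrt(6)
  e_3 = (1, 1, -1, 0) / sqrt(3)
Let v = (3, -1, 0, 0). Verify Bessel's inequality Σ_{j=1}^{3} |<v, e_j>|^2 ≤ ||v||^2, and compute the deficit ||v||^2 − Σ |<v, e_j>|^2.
Σ |<v, e_j>|^2 = 22/3; ||v||^2 = 10; deficit = 8/3

Write each e_j = u_j / sqrt(<u_j, u_j>) where u_j is the displayed integer vector. Then <v, e_j> = <v, u_j> / sqrt(<u_j, u_j>), so |<v, e_j>|^2 = <v, u_j>^2 / <u_j, u_j>.
Coefficients: <v, e_1> = 8/sqrt(12), <v, e_2> = 2/sqrt(6), <v, e_3> = 2/sqrt(3).
Square and sum: Σ |<v, e_j>|^2 = 22/3.
Compute ||v||^2 = v·v = 10.
Deficit = 10 − 22/3 = 8/3 ≥ 0, confirming Bessel's inequality. (The deficit equals ||v − Σ <v,e_j> e_j||^2, the squared distance from v to span{e_j}.)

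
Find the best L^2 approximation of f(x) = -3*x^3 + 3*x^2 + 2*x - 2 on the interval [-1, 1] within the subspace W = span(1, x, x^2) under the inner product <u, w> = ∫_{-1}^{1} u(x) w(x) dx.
g(x) = 3*x^2 + x/5 - 2

The best approximation g ∈ W is the orthogonal projection of f onto W. Writing g = a_0 + a_1 x + a_2 x^2, the coefficients solve the normal equations G · a = b where
  G_{ij} = <φ_i, φ_j> and b_i = <f, φ_i>, with φ_0 = 1, φ_1 = x, φ_2 = x^2.
G =
  [2, 0, 2/3]
  [0, 2/3, 0]
  [2/3, 0, 2/5],
b = (-2, 2/15, -2/15).
Solving gives a_0 = -2, a_1 = 1/5, a_2 = 3, so
  g(x) = 3*x^2 + x/5 - 2.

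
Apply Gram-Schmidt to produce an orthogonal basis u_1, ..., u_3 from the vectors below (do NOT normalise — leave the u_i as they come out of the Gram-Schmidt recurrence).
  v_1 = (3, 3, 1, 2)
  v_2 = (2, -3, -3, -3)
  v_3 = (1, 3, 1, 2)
Orthogonal basis:
  u_1 = (3, 3, 1, 2)
  u_2 = (82/23, -33/23, -57/23, -45/23)
  u_3 = (-108/569, 210/569, -258/569, -24/569)

Apply the Gram-Schmidt recurrence
  u_1 = v_1
  u_i = v_i − Σ_{j<i} ((v_i · u_j) / (u_j · u_j)) · u_j.

Step by step this gives:
  u_1 = (3, 3, 1, 2)
  u_2 = (82/23, -33/23, -57/23, -45/23)
  u_3 = (-108/569, 210/569, -258/569, -24/569)

Orthogonality check:
  u_2 · u_1 = 0 (should be 0)
  u_3 · u_1 = 0 (should be 0)
  u_3 · u_2 = 0 (should be 0)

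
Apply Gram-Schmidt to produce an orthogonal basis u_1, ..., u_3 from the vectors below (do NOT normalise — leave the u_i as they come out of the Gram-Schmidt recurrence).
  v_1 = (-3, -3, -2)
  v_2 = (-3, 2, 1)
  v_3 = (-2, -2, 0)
Orthogonal basis:
  u_1 = (-3, -3, -2)
  u_2 = (-63/22, 47/22, 12/11)
  u_3 = (-20/307, -180/307, 300/307)

Apply the Gram-Schmidt recurrence
  u_1 = v_1
  u_i = v_i − Σ_{j<i} ((v_i · u_j) / (u_j · u_j)) · u_j.

Step by step this gives:
  u_1 = (-3, -3, -2)
  u_2 = (-63/22, 47/22, 12/11)
  u_3 = (-20/307, -180/307, 300/307)

Orthogonality check:
  u_2 · u_1 = 0 (should be 0)
  u_3 · u_1 = 0 (should be 0)
  u_3 · u_2 = 0 (should be 0)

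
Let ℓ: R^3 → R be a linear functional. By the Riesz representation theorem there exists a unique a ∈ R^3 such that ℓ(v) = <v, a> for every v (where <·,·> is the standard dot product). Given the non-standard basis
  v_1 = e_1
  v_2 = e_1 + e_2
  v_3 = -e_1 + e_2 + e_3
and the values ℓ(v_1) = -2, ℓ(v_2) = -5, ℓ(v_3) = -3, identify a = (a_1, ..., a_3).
a = (-2, -3, -2)

Write a = (a_1, ..., a_3) in the standard basis. For each basis vector v_i, ℓ(v_i) = <v_i, a> is a linear equation in the a_j's. Collect the n equations into a matrix system V a = ℓ, where row i of V is v_i (expressed in the standard basis). Since V is invertible (lower-triangular with 1s on the diagonal, up to permutation), solve by back-substitution:
  V =
[[1, 0, 0],
 [1, 1, 0],
 [-1, 1, 1]]
  V a = (-2, -5, -3)
Solving gives a = (-2, -3, -2).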